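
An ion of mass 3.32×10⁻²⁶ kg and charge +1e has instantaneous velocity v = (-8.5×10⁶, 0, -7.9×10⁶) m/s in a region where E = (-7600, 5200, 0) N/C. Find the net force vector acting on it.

F ≈ (-1.22×10⁻¹⁵, 8.33×10⁻¹⁶, 0) N

Only an electric field acts, so F = qE = (1.602×10⁻¹⁹ C)·(-7600, 5200, 0) = (-1.22×10⁻¹⁵, 8.33×10⁻¹⁶, 0) N.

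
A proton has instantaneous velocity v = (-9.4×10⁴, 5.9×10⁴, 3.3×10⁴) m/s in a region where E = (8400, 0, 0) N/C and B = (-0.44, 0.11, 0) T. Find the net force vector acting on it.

v×B = (-3630, -1.45×10⁴, 1.56×10⁴) N/C.
E + v×B = (4770, -1.45×10⁴, 1.56×10⁴) N/C.
F = q(E + v×B) = (1.602×10⁻¹⁹ C)·(4770, -1.45×10⁴, 1.56×10⁴) = (7.64×10⁻¹⁶, -2.33×10⁻¹⁵, 2.50×10⁻¹⁵) N.

F ≈ (7.64×10⁻¹⁶, -2.33×10⁻¹⁵, 2.50×10⁻¹⁵) N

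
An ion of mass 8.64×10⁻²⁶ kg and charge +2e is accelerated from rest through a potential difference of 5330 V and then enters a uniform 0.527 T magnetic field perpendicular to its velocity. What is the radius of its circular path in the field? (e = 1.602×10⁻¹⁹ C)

Acceleration: |q|V = ½mv² ⇒ v = √(2|q|V/m) = √(2·3.204×10⁻¹⁹·5330/8.64×10⁻²⁶) ≈ 1.988×10⁵ m/s.
In the field: r = mv/(|q|B) = (8.64×10⁻²⁶)(1.988×10⁵)/((3.204×10⁻¹⁹)(0.527)) ≈ 0.102 m.

r ≈ 0.102 m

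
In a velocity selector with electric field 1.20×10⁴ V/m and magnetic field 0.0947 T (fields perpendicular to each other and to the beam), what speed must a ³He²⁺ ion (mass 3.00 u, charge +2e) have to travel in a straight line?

For undeflected motion the electric and magnetic forces balance: qE = qvB.
v = E/B = 1.20×10⁴/0.0947 = 1.27×10⁵ m/s.

v = 1.27×10⁵ m/s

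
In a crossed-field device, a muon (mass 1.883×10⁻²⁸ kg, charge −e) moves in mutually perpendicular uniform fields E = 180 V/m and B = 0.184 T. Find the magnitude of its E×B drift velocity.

The E×B drift speed is v_d = E/B.
v_d = 180/0.184 = 978 m/s.

v_d ≈ 978 m/s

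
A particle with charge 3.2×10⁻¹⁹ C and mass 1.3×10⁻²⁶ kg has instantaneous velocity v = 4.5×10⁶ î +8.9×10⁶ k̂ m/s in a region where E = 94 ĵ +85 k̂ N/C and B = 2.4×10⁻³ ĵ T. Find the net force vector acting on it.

v×B = (-2.14×10⁴, 0, 1.08×10⁴) N/C.
E + v×B = (-2.14×10⁴, 94.0, 1.09×10⁴) N/C.
F = q(E + v×B) = (3.2×10⁻¹⁹ C)·(-2.14×10⁴, 94.0, 1.09×10⁴) = (-6.84×10⁻¹⁵, 3.01×10⁻¹⁷, 3.48×10⁻¹⁵) N.

F ≈ (-6.84×10⁻¹⁵, 3.01×10⁻¹⁷, 3.48×10⁻¹⁵) N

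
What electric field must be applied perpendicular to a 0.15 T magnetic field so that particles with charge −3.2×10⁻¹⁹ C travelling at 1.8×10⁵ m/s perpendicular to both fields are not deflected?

For straight-line motion qE = qvB, so E = vB.
E = 1.8×10⁵ × 0.15 = 2.7×10⁴ V/m.

E = 2.7×10⁴ V/m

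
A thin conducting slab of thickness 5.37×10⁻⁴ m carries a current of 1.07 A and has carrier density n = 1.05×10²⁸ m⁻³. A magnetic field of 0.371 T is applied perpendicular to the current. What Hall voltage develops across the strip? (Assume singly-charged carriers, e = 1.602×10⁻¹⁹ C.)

V_H = IB/(n e t).
V_H = (1.07)(0.371)/((1.05×10²⁸)(1.602×10⁻¹⁹)(5.37×10⁻⁴)) ≈ 4.39×10⁻⁷ V.

V_H ≈ 4.39×10⁻⁷ V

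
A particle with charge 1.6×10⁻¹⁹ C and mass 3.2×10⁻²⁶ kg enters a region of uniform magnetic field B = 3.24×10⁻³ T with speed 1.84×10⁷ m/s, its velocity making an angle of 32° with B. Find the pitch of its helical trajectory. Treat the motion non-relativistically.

v∥ = v cosθ = 1.84×10⁷·cos32° ≈ 1.560×10⁷ m/s.
T = 2πm/(|q|B) = 2π(3.2×10⁻²⁶)/((1.6×10⁻¹⁹)(3.24×10⁻³)) ≈ 3.879×10⁻⁴ s.
pitch = v∥ T = (1.560×10⁷)(3.879×10⁻⁴) ≈ 6050 m.

p ≈ 6050 m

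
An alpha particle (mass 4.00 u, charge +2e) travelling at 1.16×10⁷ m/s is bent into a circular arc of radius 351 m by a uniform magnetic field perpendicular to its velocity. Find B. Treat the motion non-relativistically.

From |q|vB = mv²/r, B = mv/(|q|r).
B = (6.644×10⁻²⁷)(1.16×10⁷)/((3.204×10⁻¹⁹)(351)) ≈ 6.85×10⁻⁴ T.

B ≈ 6.85×10⁻⁴ T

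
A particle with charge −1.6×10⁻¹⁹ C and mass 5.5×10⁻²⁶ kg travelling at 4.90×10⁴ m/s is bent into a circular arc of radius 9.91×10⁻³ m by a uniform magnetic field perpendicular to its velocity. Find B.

From |q|vB = mv²/r, B = mv/(|q|r).
B = (5.5×10⁻²⁶)(4.90×10⁴)/((1.6×10⁻¹⁹)(9.91×10⁻³)) ≈ 1.70 T.

B ≈ 1.70 T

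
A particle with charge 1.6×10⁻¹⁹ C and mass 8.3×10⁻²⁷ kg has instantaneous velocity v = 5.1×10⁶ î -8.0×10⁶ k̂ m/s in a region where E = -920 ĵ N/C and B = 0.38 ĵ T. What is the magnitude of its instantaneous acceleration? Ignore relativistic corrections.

v×B = (3.04×10⁶, 0, 1.94×10⁶) N/C.
E + v×B = (3.04×10⁶, -920, 1.94×10⁶) N/C.
F = q(E + v×B) = (1.6×10⁻¹⁹ C)·(3.04×10⁶, -920, 1.94×10⁶) = (4.86×10⁻¹³, -1.47×10⁻¹⁶, 3.10×10⁻¹³) N.
|a| = |F|/m = 5.768×10⁻¹³/8.3×10⁻²⁷ ≈ 6.95×10¹³ m/s².

|a| ≈ 6.95×10¹³ m/s²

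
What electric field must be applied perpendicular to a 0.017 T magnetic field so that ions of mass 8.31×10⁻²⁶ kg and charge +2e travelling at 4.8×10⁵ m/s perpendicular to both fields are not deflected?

For straight-line motion qE = qvB, so E = vB.
E = 4.8×10⁵ × 0.017 = 8200 V/m.

E = 8200 V/m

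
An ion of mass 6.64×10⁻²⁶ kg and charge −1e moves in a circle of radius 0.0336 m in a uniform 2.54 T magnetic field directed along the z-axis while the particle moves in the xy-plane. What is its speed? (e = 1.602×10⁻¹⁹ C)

v ≈ 2.06×10⁵ m/s

From |q|vB = mv²/r, v = |q|Br/m.
v = (1.602×10⁻¹⁹)(2.54)(0.0336)/6.64×10⁻²⁶ ≈ 2.06×10⁵ m/s.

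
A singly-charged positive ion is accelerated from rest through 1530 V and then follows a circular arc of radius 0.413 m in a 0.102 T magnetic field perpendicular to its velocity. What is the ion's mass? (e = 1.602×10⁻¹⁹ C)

m ≈ 9.29×10⁻²⁶ kg

Combine |q|V = ½mv² and r = mv/(|q|B): eliminate v to get m = qB²r²/(2V).
m = (1.602×10⁻¹⁹)(0.102)²(0.413)²/(2·1530) ≈ 9.29×10⁻²⁶ kg.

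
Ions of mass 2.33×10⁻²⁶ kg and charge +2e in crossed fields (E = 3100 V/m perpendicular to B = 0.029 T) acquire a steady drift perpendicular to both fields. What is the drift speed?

In crossed fields the guiding centre drifts at v_d = |E×B|/B² = E/B, independent of charge and mass.
v_d = 3100/0.029 = 1.1×10⁵ m/s.

v_d ≈ 1.1×10⁵ m/s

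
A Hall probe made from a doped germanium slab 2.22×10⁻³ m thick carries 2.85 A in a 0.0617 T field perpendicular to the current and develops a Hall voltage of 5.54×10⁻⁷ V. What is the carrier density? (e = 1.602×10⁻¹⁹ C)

From V_H = IB/(n e t), n = IB/(V_H e t).
n = (2.85)(0.0617)/((5.54×10⁻⁷)(1.602×10⁻¹⁹)(2.22×10⁻³)) ≈ 8.92×10²⁶ m⁻³.

n ≈ 8.92×10²⁶ m⁻³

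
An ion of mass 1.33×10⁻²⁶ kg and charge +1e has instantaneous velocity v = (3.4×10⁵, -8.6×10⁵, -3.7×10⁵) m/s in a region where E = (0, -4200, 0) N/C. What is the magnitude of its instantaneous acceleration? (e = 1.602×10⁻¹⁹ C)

Only an electric field acts, so F = qE = (1.602×10⁻¹⁹ C)·(0, -4200, 0) = (0, -6.73×10⁻¹⁶, 0) N.
|a| = |F|/m = 6.728×10⁻¹⁶/1.33×10⁻²⁶ ≈ 5.06×10¹⁰ m/s².

|a| ≈ 5.06×10¹⁰ m/s²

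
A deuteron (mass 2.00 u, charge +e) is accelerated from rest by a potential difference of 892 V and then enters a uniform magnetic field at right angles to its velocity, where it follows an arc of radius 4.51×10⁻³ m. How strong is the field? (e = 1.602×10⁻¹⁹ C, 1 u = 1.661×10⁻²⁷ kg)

B ≈ 1.35 T

v = √(2|q|V/m) = √(2·1.602×10⁻¹⁹·892/3.322×10⁻²⁷) ≈ 2.933×10⁵ m/s.
B = mv/(|q|r) = (3.322×10⁻²⁷)(2.933×10⁵)/((1.602×10⁻¹⁹)(4.51×10⁻³)) ≈ 1.35 T.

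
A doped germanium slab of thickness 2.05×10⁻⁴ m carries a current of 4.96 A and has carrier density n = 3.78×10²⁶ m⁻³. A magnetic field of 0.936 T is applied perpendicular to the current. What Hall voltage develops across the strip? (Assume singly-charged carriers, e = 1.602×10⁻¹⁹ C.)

V_H ≈ 3.74×10⁻⁴ V

V_H = IB/(n e t).
V_H = (4.96)(0.936)/((3.78×10²⁶)(1.602×10⁻¹⁹)(2.05×10⁻⁴)) ≈ 3.74×10⁻⁴ V.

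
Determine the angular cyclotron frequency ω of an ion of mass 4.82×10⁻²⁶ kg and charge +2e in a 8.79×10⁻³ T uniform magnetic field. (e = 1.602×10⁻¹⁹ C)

ω ≈ 5.84×10⁴ rad/s

ω = |q|B/m.
ω = (3.204×10⁻¹⁹)(8.79×10⁻³)/4.82×10⁻²⁶ ≈ 5.84×10⁴ rad/s.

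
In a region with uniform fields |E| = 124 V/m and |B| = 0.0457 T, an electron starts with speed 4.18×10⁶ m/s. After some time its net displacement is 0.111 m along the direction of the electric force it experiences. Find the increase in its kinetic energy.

ΔKE ≈ 2.20×10⁻¹⁸ J

The magnetic force is always ⟂ v and does no work; only the electric force changes KE.
ΔKE = F_E · d = |q|E d = (1.602×10⁻¹⁹)(124)(0.111) ≈ 2.20×10⁻¹⁸ J.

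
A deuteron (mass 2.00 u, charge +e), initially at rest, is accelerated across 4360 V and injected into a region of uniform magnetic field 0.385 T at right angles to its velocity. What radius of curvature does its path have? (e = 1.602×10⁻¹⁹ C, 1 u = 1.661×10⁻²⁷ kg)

Acceleration: |q|V = ½mv² ⇒ v = √(2|q|V/m) = √(2·1.602×10⁻¹⁹·4360/3.322×10⁻²⁷) ≈ 6.485×10⁵ m/s.
In the field: r = mv/(|q|B) = (3.322×10⁻²⁷)(6.485×10⁵)/((1.602×10⁻¹⁹)(0.385)) ≈ 0.0349 m.

r ≈ 0.0349 m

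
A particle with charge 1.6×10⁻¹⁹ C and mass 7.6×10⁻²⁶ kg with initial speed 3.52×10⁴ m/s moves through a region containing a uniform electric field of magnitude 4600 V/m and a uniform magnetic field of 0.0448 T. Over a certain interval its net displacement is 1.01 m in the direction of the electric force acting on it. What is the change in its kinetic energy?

The magnetic force is always ⟂ v and does no work; only the electric force changes KE.
ΔKE = F_E · d = |q|E d = (1.6×10⁻¹⁹)(4600)(1.01) ≈ 7.43×10⁻¹⁶ J.

ΔKE ≈ 7.43×10⁻¹⁶ J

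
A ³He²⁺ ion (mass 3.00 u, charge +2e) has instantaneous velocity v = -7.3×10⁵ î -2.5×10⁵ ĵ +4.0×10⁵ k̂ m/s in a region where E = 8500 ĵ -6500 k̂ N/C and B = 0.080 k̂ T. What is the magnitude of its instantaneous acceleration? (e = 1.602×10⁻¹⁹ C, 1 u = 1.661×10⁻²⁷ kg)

v×B = (-2.00×10⁴, 5.84×10⁴, 0) N/C.
E + v×B = (-2.00×10⁴, 6.69×10⁴, -6500) N/C.
F = q(E + v×B) = (3.204×10⁻¹⁹ C)·(-2.00×10⁴, 6.69×10⁴, -6500) = (-6.41×10⁻¹⁵, 2.14×10⁻¹⁴, -2.08×10⁻¹⁵) N.
|a| = |F|/m = 2.247×10⁻¹⁴/4.983×10⁻²⁷ ≈ 4.51×10¹² m/s².

|a| ≈ 4.51×10¹² m/s²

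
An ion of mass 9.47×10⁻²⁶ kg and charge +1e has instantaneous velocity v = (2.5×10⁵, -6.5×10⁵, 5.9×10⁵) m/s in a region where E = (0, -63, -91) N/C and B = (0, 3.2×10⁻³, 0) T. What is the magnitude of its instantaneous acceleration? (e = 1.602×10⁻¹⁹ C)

v×B = (-1890, 0, 800) N/C.
E + v×B = (-1890, -63.0, 709) N/C.
F = q(E + v×B) = (1.602×10⁻¹⁹ C)·(-1890, -63.0, 709) = (-3.02×10⁻¹⁶, -1.01×10⁻¹⁷, 1.14×10⁻¹⁶) N.
|a| = |F|/m = 3.232×10⁻¹⁶/9.47×10⁻²⁶ ≈ 3.41×10⁹ m/s².

|a| ≈ 3.41×10⁹ m/s²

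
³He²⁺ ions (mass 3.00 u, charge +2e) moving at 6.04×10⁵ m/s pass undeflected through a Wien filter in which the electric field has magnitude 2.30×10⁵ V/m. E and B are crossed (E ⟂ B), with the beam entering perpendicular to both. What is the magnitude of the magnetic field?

B = 0.381 T

Balance of forces in the selector: qE = qvB ⇒ B = E/v.
B = 2.30×10⁵/6.04×10⁵ = 0.381 T.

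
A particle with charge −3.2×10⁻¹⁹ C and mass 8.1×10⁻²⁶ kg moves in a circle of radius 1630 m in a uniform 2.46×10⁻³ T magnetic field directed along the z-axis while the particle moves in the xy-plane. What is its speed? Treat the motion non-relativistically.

v ≈ 1.58×10⁷ m/s

From |q|vB = mv²/r, v = |q|Br/m.
v = (3.2×10⁻¹⁹)(2.46×10⁻³)(1630)/8.1×10⁻²⁶ ≈ 1.58×10⁷ m/s.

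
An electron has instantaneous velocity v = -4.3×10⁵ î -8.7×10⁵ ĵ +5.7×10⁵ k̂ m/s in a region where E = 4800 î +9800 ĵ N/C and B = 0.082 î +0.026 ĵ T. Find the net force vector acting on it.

v×B = (-1.48×10⁴, 4.67×10⁴, 6.02×10⁴) N/C.
E + v×B = (-1.00×10⁴, 5.65×10⁴, 6.02×10⁴) N/C.
F = q(E + v×B) = (−1.602×10⁻¹⁹ C)·(-1.00×10⁴, 5.65×10⁴, 6.02×10⁴) = (1.61×10⁻¹⁵, -9.06×10⁻¹⁵, -9.64×10⁻¹⁵) N.

F ≈ (1.61×10⁻¹⁵, -9.06×10⁻¹⁵, -9.64×10⁻¹⁵) N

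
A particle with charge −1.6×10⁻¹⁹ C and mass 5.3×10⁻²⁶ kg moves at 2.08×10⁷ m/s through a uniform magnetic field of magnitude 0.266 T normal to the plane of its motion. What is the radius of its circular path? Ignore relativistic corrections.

r ≈ 25.9 m

The magnetic force provides the centripetal force: |q|vB = mv²/r.
r = mv/(|q|B) = (5.3×10⁻²⁶)(2.08×10⁷)/((1.6×10⁻¹⁹)(0.266)) ≈ 25.9 m.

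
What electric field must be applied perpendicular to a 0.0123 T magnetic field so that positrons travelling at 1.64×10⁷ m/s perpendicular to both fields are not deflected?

For straight-line motion qE = qvB, so E = vB.
E = 1.64×10⁷ × 0.0123 = 2.02×10⁵ V/m.

E = 2.02×10⁵ V/m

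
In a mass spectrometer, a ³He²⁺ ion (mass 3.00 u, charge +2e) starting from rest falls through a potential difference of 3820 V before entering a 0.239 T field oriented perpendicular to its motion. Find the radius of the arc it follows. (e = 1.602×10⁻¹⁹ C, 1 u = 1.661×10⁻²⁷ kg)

r ≈ 0.0456 m

Acceleration: |q|V = ½mv² ⇒ v = √(2|q|V/m) = √(2·3.204×10⁻¹⁹·3820/4.983×10⁻²⁷) ≈ 7.009×10⁵ m/s.
In the field: r = mv/(|q|B) = (4.983×10⁻²⁷)(7.009×10⁵)/((3.204×10⁻¹⁹)(0.239)) ≈ 0.0456 m.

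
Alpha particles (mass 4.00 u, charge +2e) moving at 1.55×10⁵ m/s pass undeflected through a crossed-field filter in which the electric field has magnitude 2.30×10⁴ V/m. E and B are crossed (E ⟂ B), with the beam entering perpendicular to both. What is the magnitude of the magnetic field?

Balance of forces in the selector: qE = qvB ⇒ B = E/v.
B = 2.30×10⁴/1.55×10⁵ = 0.148 T.

B = 0.148 T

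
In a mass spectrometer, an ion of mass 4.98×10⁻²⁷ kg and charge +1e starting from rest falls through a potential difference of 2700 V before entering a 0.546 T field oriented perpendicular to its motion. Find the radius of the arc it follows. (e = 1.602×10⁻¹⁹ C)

Acceleration: |q|V = ½mv² ⇒ v = √(2|q|V/m) = √(2·1.602×10⁻¹⁹·2700/4.98×10⁻²⁷) ≈ 4.168×10⁵ m/s.
In the field: r = mv/(|q|B) = (4.98×10⁻²⁷)(4.168×10⁵)/((1.602×10⁻¹⁹)(0.546)) ≈ 0.0237 m.

r ≈ 0.0237 m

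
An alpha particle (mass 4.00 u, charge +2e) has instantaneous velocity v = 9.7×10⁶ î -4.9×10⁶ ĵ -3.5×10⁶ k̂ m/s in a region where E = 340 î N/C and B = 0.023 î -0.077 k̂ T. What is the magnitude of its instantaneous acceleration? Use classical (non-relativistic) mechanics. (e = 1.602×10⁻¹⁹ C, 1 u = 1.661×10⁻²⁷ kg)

v×B = (3.77×10⁵, 6.66×10⁵, 1.13×10⁵) N/C.
E + v×B = (3.78×10⁵, 6.66×10⁵, 1.13×10⁵) N/C.
F = q(E + v×B) = (3.204×10⁻¹⁹ C)·(3.78×10⁵, 6.66×10⁵, 1.13×10⁵) = (1.21×10⁻¹³, 2.14×10⁻¹³, 3.61×10⁻¹⁴) N.
|a| = |F|/m = 2.481×10⁻¹³/6.644×10⁻²⁷ ≈ 3.73×10¹³ m/s².

|a| ≈ 3.73×10¹³ m/s²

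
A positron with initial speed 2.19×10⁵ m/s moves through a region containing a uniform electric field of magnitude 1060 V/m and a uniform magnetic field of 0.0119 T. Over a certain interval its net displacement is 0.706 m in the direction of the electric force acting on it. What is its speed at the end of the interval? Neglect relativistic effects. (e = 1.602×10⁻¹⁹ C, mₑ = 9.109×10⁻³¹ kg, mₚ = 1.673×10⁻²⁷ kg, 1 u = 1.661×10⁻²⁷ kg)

v_f ≈ 1.62×10⁷ m/s

B does no work; ΔKE = |q|E d.
½mv_f² = ½mv₀² + |q|Ed = ½(9.109×10⁻³¹)(2.19×10⁵)² + (1.602×10⁻¹⁹)(1060)(0.706) ≈ 2.184×10⁻²⁰ J + 1.199×10⁻¹⁶ J ≈ 1.199×10⁻¹⁶ J.
v_f = √(2·1.199×10⁻¹⁶/9.109×10⁻³¹) ≈ 1.62×10⁷ m/s.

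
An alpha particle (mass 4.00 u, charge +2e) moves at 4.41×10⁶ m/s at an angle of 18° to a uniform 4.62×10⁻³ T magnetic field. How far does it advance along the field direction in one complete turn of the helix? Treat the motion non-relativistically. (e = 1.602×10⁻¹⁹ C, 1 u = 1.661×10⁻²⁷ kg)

v∥ = v cosθ = 4.41×10⁶·cos18° ≈ 4.194×10⁶ m/s.
T = 2πm/(|q|B) = 2π(6.644×10⁻²⁷)/((3.204×10⁻¹⁹)(4.62×10⁻³)) ≈ 2.820×10⁻⁵ s.
pitch = v∥ T = (4.194×10⁶)(2.820×10⁻⁵) ≈ 118 m.

p ≈ 118 m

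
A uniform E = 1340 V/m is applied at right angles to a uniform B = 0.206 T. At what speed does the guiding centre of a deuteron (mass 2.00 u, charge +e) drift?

The steady drift has the magnetic force balancing the electric force, so v_d = E/B.
v_d = 1340/0.206 = 6500 m/s.

v_d ≈ 6500 m/s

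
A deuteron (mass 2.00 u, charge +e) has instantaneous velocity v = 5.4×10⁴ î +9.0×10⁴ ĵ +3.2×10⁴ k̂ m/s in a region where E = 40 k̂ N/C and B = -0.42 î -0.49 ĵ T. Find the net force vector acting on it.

v×B = (1.57×10⁴, -1.34×10⁴, 1.13×10⁴) N/C.
E + v×B = (1.57×10⁴, -1.34×10⁴, 1.14×10⁴) N/C.
F = q(E + v×B) = (1.602×10⁻¹⁹ C)·(1.57×10⁴, -1.34×10⁴, 1.14×10⁴) = (2.51×10⁻¹⁵, -2.15×10⁻¹⁵, 1.82×10⁻¹⁵) N.

F ≈ (2.51×10⁻¹⁵, -2.15×10⁻¹⁵, 1.82×10⁻¹⁵) N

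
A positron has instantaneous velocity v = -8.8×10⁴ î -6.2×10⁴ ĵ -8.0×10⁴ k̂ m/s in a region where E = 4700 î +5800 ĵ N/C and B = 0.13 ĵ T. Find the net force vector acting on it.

F ≈ (2.42×10⁻¹⁵, 9.29×10⁻¹⁶, -1.83×10⁻¹⁵) N

v×B = (1.04×10⁴, 0, -1.14×10⁴) N/C.
E + v×B = (1.51×10⁴, 5800, -1.14×10⁴) N/C.
F = q(E + v×B) = (1.602×10⁻¹⁹ C)·(1.51×10⁴, 5800, -1.14×10⁴) = (2.42×10⁻¹⁵, 9.29×10⁻¹⁶, -1.83×10⁻¹⁵) N.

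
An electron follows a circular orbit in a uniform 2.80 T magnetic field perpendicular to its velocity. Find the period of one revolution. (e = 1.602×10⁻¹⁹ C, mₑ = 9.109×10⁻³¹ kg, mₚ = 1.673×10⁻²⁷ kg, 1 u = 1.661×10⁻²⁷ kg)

The cyclotron period depends only on m, q, B: T = 2πm/(|q|B).
T = 2π(9.109×10⁻³¹)/((1.602×10⁻¹⁹)(2.80)) ≈ 1.28×10⁻¹¹ s.

T ≈ 1.28×10⁻¹¹ s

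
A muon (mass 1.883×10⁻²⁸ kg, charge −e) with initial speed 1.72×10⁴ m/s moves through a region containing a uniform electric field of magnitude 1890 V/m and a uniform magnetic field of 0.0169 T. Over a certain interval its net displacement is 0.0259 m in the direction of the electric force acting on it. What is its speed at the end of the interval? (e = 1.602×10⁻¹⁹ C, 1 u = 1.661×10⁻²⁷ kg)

v_f ≈ 2.89×10⁵ m/s

B does no work; ΔKE = |q|E d.
½mv_f² = ½mv₀² + |q|Ed = ½(1.883×10⁻²⁸)(1.72×10⁴)² + (1.602×10⁻¹⁹)(1890)(0.0259) ≈ 2.785×10⁻²⁰ J + 7.842×10⁻¹⁸ J ≈ 7.870×10⁻¹⁸ J.
v_f = √(2·7.870×10⁻¹⁸/1.883×10⁻²⁸) ≈ 2.89×10⁵ m/s.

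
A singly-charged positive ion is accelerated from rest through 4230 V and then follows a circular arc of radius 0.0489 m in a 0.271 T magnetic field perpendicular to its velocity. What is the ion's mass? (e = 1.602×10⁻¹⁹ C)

Combine |q|V = ½mv² and r = mv/(|q|B): eliminate v to get m = qB²r²/(2V).
m = (1.602×10⁻¹⁹)(0.271)²(0.0489)²/(2·4230) ≈ 3.33×10⁻²⁷ kg.

m ≈ 3.33×10⁻²⁷ kg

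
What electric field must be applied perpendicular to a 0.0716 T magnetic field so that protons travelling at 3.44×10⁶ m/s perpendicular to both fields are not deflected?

E = 2.46×10⁵ V/m

For straight-line motion qE = qvB, so E = vB.
E = 3.44×10⁶ × 0.0716 = 2.46×10⁵ V/m.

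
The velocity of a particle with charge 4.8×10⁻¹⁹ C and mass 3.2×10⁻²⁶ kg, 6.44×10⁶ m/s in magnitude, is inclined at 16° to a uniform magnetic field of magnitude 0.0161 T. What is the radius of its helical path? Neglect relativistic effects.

r ≈ 7.35 m

v⊥ = v sinθ = 6.44×10⁶·sin16° ≈ 1.775×10⁶ m/s.
r = m v⊥/(|q|B) = (3.2×10⁻²⁶)(1.775×10⁶)/((4.8×10⁻¹⁹)(0.0161)) ≈ 7.35 m.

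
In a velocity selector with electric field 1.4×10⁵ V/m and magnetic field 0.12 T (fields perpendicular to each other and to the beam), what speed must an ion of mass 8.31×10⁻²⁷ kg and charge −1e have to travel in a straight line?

v = 1.2×10⁶ m/s

Straight-line motion ⇒ electric and magnetic forces cancel, so E = vB.
v = E/B = 1.4×10⁵/0.12 = 1.2×10⁶ m/s.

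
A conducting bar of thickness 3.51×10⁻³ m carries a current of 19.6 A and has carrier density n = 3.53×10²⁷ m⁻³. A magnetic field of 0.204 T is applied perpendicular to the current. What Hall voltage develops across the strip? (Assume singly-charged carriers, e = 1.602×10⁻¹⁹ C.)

V_H ≈ 2.01×10⁻⁶ V

V_H = IB/(n e t).
V_H = (19.6)(0.204)/((3.53×10²⁷)(1.602×10⁻¹⁹)(3.51×10⁻³)) ≈ 2.01×10⁻⁶ V.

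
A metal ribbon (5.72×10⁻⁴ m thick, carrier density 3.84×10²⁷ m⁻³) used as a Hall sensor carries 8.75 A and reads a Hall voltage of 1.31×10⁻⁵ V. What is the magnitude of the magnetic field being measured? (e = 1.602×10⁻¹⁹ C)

From V_H = IB/(n e t), B = V_H n e t / I.
B = (1.31×10⁻⁵)(3.84×10²⁷)(1.602×10⁻¹⁹)(5.72×10⁻⁴)/8.75 ≈ 0.527 T.

B ≈ 0.527 T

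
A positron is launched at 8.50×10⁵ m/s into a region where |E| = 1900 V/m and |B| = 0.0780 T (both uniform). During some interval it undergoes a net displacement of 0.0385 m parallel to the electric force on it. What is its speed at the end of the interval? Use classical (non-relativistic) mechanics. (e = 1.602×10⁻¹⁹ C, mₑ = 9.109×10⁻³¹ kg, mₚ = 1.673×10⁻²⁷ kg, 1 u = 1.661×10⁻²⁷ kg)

v_f ≈ 5.14×10⁶ m/s

B does no work; ΔKE = |q|E d.
½mv_f² = ½mv₀² + |q|Ed = ½(9.109×10⁻³¹)(8.50×10⁵)² + (1.602×10⁻¹⁹)(1900)(0.0385) ≈ 3.291×10⁻¹⁹ J + 1.172×10⁻¹⁷ J ≈ 1.205×10⁻¹⁷ J.
v_f = √(2·1.205×10⁻¹⁷/9.109×10⁻³¹) ≈ 5.14×10⁶ m/s.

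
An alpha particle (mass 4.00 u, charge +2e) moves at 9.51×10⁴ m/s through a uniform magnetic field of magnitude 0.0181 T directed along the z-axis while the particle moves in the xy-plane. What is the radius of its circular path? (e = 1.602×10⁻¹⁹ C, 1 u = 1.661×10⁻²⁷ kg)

The magnetic force provides the centripetal force: |q|vB = mv²/r.
r = mv/(|q|B) = (6.644×10⁻²⁷)(9.51×10⁴)/((3.204×10⁻¹⁹)(0.0181)) ≈ 0.109 m.

r ≈ 0.109 m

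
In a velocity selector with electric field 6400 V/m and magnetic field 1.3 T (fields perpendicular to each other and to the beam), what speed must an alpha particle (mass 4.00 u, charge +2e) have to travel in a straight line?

v = 4900 m/s

Zero net Lorentz force requires |qE| = |q v×B|, i.e. E = vB.
v = E/B = 6400/1.3 = 4900 m/s.
The result is independent of the particle's charge and mass.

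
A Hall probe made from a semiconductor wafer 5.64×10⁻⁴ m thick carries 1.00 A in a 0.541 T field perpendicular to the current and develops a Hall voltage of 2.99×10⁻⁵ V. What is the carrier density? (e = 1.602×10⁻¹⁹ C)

From V_H = IB/(n e t), n = IB/(V_H e t).
n = (1.00)(0.541)/((2.99×10⁻⁵)(1.602×10⁻¹⁹)(5.64×10⁻⁴)) ≈ 2.00×10²⁶ m⁻³.

n ≈ 2.00×10²⁶ m⁻³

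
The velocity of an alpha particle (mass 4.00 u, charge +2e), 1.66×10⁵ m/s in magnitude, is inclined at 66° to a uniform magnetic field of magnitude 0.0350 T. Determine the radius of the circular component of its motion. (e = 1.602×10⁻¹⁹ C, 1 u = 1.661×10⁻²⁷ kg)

r ≈ 0.0898 m

v⊥ = v sinθ = 1.66×10⁵·sin66° ≈ 1.516×10⁵ m/s.
r = m v⊥/(|q|B) = (6.644×10⁻²⁷)(1.516×10⁵)/((3.204×10⁻¹⁹)(0.0350)) ≈ 0.0898 m.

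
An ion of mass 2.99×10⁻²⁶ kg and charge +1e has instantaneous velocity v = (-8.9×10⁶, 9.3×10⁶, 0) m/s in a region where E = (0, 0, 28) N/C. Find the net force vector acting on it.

Only an electric field acts, so F = qE = (1.602×10⁻¹⁹ C)·(0, 0, 28.0) = (0, 0, 4.49×10⁻¹⁸) N.

F ≈ (0, 0, 4.49×10⁻¹⁸) N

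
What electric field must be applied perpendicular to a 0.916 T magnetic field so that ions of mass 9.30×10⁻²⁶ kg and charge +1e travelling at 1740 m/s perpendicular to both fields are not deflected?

For straight-line motion qE = qvB, so E = vB.
E = 1740 × 0.916 = 1590 V/m.

E = 1590 V/m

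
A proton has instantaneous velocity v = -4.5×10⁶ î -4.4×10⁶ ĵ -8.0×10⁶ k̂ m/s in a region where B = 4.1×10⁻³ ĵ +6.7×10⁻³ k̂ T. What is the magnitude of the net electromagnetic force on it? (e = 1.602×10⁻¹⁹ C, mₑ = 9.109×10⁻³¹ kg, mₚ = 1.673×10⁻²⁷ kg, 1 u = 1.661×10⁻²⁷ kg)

|F| ≈ 5.69×10⁻¹⁵ N

v×B = (3320, 3.02×10⁴, -1.84×10⁴) N/C.
F = q v×B = (1.602×10⁻¹⁹ C)·(3320, 3.02×10⁴, -1.84×10⁴) = (5.32×10⁻¹⁶, 4.83×10⁻¹⁵, -2.96×10⁻¹⁵) N.
|F| = 5.69×10⁻¹⁵ N.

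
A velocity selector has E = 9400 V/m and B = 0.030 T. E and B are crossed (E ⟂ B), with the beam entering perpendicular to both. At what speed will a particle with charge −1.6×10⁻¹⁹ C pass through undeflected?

v = 3.1×10⁵ m/s

Straight-line motion ⇒ electric and magnetic forces cancel, so E = vB.
v = E/B = 9400/0.030 = 3.1×10⁵ m/s.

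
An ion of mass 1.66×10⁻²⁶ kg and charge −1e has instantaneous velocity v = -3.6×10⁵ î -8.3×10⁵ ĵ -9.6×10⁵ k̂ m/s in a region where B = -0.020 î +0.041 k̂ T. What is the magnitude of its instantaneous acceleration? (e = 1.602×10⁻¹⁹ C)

|a| ≈ 4.91×10¹¹ m/s²

v×B = (-3.40×10⁴, 3.40×10⁴, -1.66×10⁴) N/C.
F = q v×B = (−1.602×10⁻¹⁹ C)·(-3.40×10⁴, 3.40×10⁴, -1.66×10⁴) = (5.45×10⁻¹⁵, -5.44×10⁻¹⁵, 2.66×10⁻¹⁵) N.
|a| = |F|/m = 8.148×10⁻¹⁵/1.66×10⁻²⁶ ≈ 4.91×10¹¹ m/s².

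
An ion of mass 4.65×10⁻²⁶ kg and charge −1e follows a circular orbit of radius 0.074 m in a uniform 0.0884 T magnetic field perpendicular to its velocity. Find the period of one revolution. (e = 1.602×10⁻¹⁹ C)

The cyclotron period depends only on m, q, B: T = 2πm/(|q|B).
T = 2π(4.65×10⁻²⁶)/((1.602×10⁻¹⁹)(0.0884)) ≈ 2.06×10⁻⁵ s.

T ≈ 2.06×10⁻⁵ s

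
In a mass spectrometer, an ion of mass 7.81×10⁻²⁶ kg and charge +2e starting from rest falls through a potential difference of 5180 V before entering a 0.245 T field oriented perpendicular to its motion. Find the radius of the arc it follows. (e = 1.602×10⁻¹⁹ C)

r ≈ 0.205 m

Acceleration: |q|V = ½mv² ⇒ v = √(2|q|V/m) = √(2·3.204×10⁻¹⁹·5180/7.81×10⁻²⁶) ≈ 2.062×10⁵ m/s.
In the field: r = mv/(|q|B) = (7.81×10⁻²⁶)(2.062×10⁵)/((3.204×10⁻¹⁹)(0.245)) ≈ 0.205 m.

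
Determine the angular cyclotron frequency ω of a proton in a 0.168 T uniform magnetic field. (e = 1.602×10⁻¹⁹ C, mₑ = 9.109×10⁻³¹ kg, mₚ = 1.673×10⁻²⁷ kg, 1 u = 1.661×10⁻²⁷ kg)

ω = |q|B/m.
ω = (1.602×10⁻¹⁹)(0.168)/1.673×10⁻²⁷ ≈ 1.61×10⁷ rad/s.

ω ≈ 1.61×10⁷ rad/s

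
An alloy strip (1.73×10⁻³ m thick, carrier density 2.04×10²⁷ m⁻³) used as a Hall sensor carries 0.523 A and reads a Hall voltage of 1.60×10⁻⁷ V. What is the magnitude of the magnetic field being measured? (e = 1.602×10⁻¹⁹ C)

B ≈ 0.173 T

From V_H = IB/(n e t), B = V_H n e t / I.
B = (1.60×10⁻⁷)(2.04×10²⁷)(1.602×10⁻¹⁹)(1.73×10⁻³)/0.523 ≈ 0.173 T.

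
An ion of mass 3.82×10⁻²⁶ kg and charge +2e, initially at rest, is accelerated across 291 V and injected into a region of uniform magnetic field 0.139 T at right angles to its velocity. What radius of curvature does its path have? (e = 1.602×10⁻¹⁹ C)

Acceleration: |q|V = ½mv² ⇒ v = √(2|q|V/m) = √(2·3.204×10⁻¹⁹·291/3.82×10⁻²⁶) ≈ 6.987×10⁴ m/s.
In the field: r = mv/(|q|B) = (3.82×10⁻²⁶)(6.987×10⁴)/((3.204×10⁻¹⁹)(0.139)) ≈ 0.0599 m.

r ≈ 0.0599 m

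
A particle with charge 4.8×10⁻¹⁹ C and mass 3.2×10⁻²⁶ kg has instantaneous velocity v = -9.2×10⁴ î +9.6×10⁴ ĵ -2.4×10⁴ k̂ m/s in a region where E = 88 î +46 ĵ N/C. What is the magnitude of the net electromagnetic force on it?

|F| ≈ 4.77×10⁻¹⁷ N

Only an electric field acts, so F = qE = (4.8×10⁻¹⁹ C)·(88.0, 46.0, 0) = (4.22×10⁻¹⁷, 2.21×10⁻¹⁷, 0) N.
|F| = 4.77×10⁻¹⁷ N.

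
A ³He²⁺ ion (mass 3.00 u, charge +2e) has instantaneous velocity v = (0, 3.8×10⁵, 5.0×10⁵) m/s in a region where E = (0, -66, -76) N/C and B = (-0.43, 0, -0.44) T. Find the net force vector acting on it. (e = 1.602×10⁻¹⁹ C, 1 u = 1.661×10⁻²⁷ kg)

v×B = (-1.67×10⁵, -2.15×10⁵, 1.63×10⁵) N/C.
E + v×B = (-1.67×10⁵, -2.15×10⁵, 1.63×10⁵) N/C.
F = q(E + v×B) = (3.204×10⁻¹⁹ C)·(-1.67×10⁵, -2.15×10⁵, 1.63×10⁵) = (-5.36×10⁻¹⁴, -6.89×10⁻¹⁴, 5.23×10⁻¹⁴) N.

F ≈ (-5.36×10⁻¹⁴, -6.89×10⁻¹⁴, 5.23×10⁻¹⁴) N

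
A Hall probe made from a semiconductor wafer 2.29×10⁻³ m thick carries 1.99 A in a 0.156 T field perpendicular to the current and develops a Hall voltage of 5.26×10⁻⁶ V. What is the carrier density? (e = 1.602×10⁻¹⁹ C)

n ≈ 1.61×10²⁶ m⁻³

From V_H = IB/(n e t), n = IB/(V_H e t).
n = (1.99)(0.156)/((5.26×10⁻⁶)(1.602×10⁻¹⁹)(2.29×10⁻³)) ≈ 1.61×10²⁶ m⁻³.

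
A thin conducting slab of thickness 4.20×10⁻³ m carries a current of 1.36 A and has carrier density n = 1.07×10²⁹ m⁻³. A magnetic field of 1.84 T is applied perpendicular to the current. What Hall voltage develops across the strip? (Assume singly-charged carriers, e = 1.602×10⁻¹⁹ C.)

V_H ≈ 3.48×10⁻⁸ V

V_H = IB/(n e t).
V_H = (1.36)(1.84)/((1.07×10²⁹)(1.602×10⁻¹⁹)(4.20×10⁻³)) ≈ 3.48×10⁻⁸ V.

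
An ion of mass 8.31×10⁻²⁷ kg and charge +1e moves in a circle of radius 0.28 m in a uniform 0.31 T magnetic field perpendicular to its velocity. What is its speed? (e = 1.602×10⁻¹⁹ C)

v ≈ 1.7×10⁶ m/s

From |q|vB = mv²/r, v = |q|Br/m.
v = (1.602×10⁻¹⁹)(0.31)(0.28)/8.31×10⁻²⁷ ≈ 1.7×10⁶ m/s.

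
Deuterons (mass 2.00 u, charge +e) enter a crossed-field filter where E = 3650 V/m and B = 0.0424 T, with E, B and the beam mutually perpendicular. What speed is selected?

Zero net Lorentz force requires |qE| = |q v×B|, i.e. E = vB.
v = E/B = 3650/0.0424 = 8.61×10⁴ m/s.
The result is independent of the particle's charge and mass.

v = 8.61×10⁴ m/s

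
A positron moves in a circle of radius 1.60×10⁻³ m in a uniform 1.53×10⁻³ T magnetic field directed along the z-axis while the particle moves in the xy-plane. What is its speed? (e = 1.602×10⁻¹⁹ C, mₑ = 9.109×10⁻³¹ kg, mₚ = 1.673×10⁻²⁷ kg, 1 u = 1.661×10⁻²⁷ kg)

From |q|vB = mv²/r, v = |q|Br/m.
v = (1.602×10⁻¹⁹)(1.53×10⁻³)(1.60×10⁻³)/9.109×10⁻³¹ ≈ 4.31×10⁵ m/s.

v ≈ 4.31×10⁵ m/s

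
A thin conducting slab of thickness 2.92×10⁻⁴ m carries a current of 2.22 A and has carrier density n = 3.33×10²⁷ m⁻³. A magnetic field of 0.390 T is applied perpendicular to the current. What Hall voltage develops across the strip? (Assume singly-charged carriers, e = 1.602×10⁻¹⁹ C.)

V_H ≈ 5.56×10⁻⁶ V

V_H = IB/(n e t).
V_H = (2.22)(0.390)/((3.33×10²⁷)(1.602×10⁻¹⁹)(2.92×10⁻⁴)) ≈ 5.56×10⁻⁶ V.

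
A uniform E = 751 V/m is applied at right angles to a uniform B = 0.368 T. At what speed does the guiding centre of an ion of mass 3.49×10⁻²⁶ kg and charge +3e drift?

The E×B drift speed is v_d = E/B.
v_d = 751/0.368 = 2040 m/s.

v_d ≈ 2040 m/s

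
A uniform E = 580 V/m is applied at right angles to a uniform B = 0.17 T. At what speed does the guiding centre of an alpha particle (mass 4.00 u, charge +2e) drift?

v_d ≈ 3400 m/s

The steady drift has the magnetic force balancing the electric force, so v_d = E/B.
v_d = 580/0.17 = 3400 m/s.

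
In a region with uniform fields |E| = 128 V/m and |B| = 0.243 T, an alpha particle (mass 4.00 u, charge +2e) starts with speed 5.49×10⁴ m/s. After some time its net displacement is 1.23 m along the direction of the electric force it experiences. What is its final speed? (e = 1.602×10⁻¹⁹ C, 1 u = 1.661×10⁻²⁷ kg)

B does no work; ΔKE = |q|E d.
½mv_f² = ½mv₀² + |q|Ed = ½(6.644×10⁻²⁷)(5.49×10⁴)² + (3.204×10⁻¹⁹)(128)(1.23) ≈ 1.001×10⁻¹⁷ J + 5.044×10⁻¹⁷ J ≈ 6.046×10⁻¹⁷ J.
v_f = √(2·6.046×10⁻¹⁷/6.644×10⁻²⁷) ≈ 1.35×10⁵ m/s.

v_f ≈ 1.35×10⁵ m/s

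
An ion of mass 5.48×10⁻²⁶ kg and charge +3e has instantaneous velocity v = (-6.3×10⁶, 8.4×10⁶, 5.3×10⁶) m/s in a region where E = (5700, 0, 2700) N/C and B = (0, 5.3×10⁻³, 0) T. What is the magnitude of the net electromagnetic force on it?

v×B = (-2.81×10⁴, 0, -3.34×10⁴) N/C.
E + v×B = (-2.24×10⁴, 0, -3.07×10⁴) N/C.
F = q(E + v×B) = (4.806×10⁻¹⁹ C)·(-2.24×10⁴, 0, -3.07×10⁴) = (-1.08×10⁻¹⁴, 0, -1.47×10⁻¹⁴) N.
|F| = 1.83×10⁻¹⁴ N.

|F| ≈ 1.83×10⁻¹⁴ N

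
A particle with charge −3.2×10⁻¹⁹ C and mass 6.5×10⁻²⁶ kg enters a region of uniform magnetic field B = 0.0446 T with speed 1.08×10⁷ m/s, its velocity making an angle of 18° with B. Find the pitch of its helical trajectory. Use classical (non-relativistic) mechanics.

v∥ = v cosθ = 1.08×10⁷·cos18° ≈ 1.027×10⁷ m/s.
T = 2πm/(|q|B) = 2π(6.5×10⁻²⁶)/((3.2×10⁻¹⁹)(0.0446)) ≈ 2.862×10⁻⁵ s.
pitch = v∥ T = (1.027×10⁷)(2.862×10⁻⁵) ≈ 294 m.

p ≈ 294 m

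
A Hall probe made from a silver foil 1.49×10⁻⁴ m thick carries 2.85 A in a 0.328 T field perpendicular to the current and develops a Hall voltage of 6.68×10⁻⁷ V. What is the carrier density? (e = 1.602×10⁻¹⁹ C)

From V_H = IB/(n e t), n = IB/(V_H e t).
n = (2.85)(0.328)/((6.68×10⁻⁷)(1.602×10⁻¹⁹)(1.49×10⁻⁴)) ≈ 5.86×10²⁸ m⁻³.

n ≈ 5.86×10²⁸ m⁻³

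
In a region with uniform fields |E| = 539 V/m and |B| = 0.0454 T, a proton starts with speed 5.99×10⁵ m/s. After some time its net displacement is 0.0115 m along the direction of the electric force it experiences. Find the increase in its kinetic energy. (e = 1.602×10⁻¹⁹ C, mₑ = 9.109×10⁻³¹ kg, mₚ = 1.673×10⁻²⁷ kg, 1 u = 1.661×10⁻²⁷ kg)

The magnetic force is always ⟂ v and does no work; only the electric force changes KE.
ΔKE = F_E · d = |q|E d = (1.602×10⁻¹⁹)(539)(0.0115) ≈ 9.93×10⁻¹⁹ J.

ΔKE ≈ 9.93×10⁻¹⁹ J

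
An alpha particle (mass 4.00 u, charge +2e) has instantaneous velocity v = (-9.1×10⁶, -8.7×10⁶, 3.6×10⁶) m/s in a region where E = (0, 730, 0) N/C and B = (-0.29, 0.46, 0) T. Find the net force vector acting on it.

F ≈ (-5.31×10⁻¹³, -3.34×10⁻¹³, -2.15×10⁻¹²) N

v×B = (-1.66×10⁶, -1.04×10⁶, -6.71×10⁶) N/C.
E + v×B = (-1.66×10⁶, -1.04×10⁶, -6.71×10⁶) N/C.
F = q(E + v×B) = (3.204×10⁻¹⁹ C)·(-1.66×10⁶, -1.04×10⁶, -6.71×10⁶) = (-5.31×10⁻¹³, -3.34×10⁻¹³, -2.15×10⁻¹²) N.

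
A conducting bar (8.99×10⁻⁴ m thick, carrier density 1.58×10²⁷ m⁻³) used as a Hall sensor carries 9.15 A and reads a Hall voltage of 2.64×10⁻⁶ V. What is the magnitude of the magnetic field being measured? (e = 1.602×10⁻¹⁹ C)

B ≈ 0.0657 T

From V_H = IB/(n e t), B = V_H n e t / I.
B = (2.64×10⁻⁶)(1.58×10²⁷)(1.602×10⁻¹⁹)(8.99×10⁻⁴)/9.15 ≈ 0.0657 T.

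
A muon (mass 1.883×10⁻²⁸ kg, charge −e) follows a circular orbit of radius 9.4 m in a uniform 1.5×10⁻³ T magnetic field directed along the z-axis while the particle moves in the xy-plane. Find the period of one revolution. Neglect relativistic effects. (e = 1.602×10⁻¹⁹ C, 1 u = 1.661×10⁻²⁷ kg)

T ≈ 4.9×10⁻⁶ s

The cyclotron period depends only on m, q, B: T = 2πm/(|q|B).
T = 2π(1.883×10⁻²⁸)/((1.602×10⁻¹⁹)(1.5×10⁻³)) ≈ 4.9×10⁻⁶ s.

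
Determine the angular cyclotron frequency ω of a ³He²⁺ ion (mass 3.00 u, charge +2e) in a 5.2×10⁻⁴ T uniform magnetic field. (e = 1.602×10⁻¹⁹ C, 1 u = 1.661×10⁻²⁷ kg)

ω ≈ 3.3×10⁴ rad/s

ω = |q|B/m.
ω = (3.204×10⁻¹⁹)(5.2×10⁻⁴)/4.983×10⁻²⁷ ≈ 3.3×10⁴ rad/s.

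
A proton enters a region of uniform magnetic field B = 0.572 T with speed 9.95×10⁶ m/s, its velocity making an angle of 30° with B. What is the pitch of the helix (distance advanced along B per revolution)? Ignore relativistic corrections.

v∥ = v cosθ = 9.95×10⁶·cos30° ≈ 8.617×10⁶ m/s.
T = 2πm/(|q|B) = 2π(1.673×10⁻²⁷)/((1.602×10⁻¹⁹)(0.572)) ≈ 1.147×10⁻⁷ s.
pitch = v∥ T = (8.617×10⁶)(1.147×10⁻⁷) ≈ 0.988 m.

p ≈ 0.988 m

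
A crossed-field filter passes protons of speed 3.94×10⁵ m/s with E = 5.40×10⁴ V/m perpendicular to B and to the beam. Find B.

B = 0.137 T

Balance of forces in the selector: qE = qvB ⇒ B = E/v.
B = 5.40×10⁴/3.94×10⁵ = 0.137 T.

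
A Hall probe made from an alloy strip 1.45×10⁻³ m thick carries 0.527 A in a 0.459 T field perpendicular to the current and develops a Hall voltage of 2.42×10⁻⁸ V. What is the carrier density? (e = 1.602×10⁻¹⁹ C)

n ≈ 4.30×10²⁸ m⁻³

From V_H = IB/(n e t), n = IB/(V_H e t).
n = (0.527)(0.459)/((2.42×10⁻⁸)(1.602×10⁻¹⁹)(1.45×10⁻³)) ≈ 4.30×10²⁸ m⁻³.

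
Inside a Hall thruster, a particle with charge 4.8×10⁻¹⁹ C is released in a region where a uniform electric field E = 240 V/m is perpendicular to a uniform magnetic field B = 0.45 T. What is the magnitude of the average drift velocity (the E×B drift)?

v_d ≈ 530 m/s

The steady drift has the magnetic force balancing the electric force, so v_d = E/B.
v_d = 240/0.45 = 530 m/s.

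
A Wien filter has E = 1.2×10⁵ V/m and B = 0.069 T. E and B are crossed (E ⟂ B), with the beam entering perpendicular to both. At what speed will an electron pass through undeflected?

v = 1.7×10⁶ m/s

Straight-line motion ⇒ electric and magnetic forces cancel, so E = vB.
v = E/B = 1.2×10⁵/0.069 = 1.7×10⁶ m/s.
The result is independent of the particle's charge and mass.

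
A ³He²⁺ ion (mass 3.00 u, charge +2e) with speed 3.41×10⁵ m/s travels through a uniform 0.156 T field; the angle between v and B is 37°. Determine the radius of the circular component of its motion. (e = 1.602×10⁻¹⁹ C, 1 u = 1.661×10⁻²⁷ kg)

r ≈ 0.0205 m

v⊥ = v sinθ = 3.41×10⁵·sin37° ≈ 2.052×10⁵ m/s.
r = m v⊥/(|q|B) = (4.983×10⁻²⁷)(2.052×10⁵)/((3.204×10⁻¹⁹)(0.156)) ≈ 0.0205 m.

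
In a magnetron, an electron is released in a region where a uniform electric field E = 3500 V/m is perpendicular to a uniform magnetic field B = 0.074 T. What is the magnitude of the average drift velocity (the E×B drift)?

The E×B drift speed is v_d = E/B.
v_d = 3500/0.074 = 4.7×10⁴ m/s.

v_d ≈ 4.7×10⁴ m/s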